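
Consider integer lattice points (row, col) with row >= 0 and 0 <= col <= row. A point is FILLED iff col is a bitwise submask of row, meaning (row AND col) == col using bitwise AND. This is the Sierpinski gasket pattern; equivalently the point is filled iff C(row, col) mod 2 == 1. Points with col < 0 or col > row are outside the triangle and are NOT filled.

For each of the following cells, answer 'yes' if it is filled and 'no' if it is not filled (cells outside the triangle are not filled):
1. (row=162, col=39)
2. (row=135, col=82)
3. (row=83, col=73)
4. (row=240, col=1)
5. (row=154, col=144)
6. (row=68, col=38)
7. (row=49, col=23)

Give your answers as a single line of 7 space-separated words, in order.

(162,39): row=0b10100010, col=0b100111, row AND col = 0b100010 = 34; 34 != 39 -> empty
(135,82): row=0b10000111, col=0b1010010, row AND col = 0b10 = 2; 2 != 82 -> empty
(83,73): row=0b1010011, col=0b1001001, row AND col = 0b1000001 = 65; 65 != 73 -> empty
(240,1): row=0b11110000, col=0b1, row AND col = 0b0 = 0; 0 != 1 -> empty
(154,144): row=0b10011010, col=0b10010000, row AND col = 0b10010000 = 144; 144 == 144 -> filled
(68,38): row=0b1000100, col=0b100110, row AND col = 0b100 = 4; 4 != 38 -> empty
(49,23): row=0b110001, col=0b10111, row AND col = 0b10001 = 17; 17 != 23 -> empty

Answer: no no no no yes no no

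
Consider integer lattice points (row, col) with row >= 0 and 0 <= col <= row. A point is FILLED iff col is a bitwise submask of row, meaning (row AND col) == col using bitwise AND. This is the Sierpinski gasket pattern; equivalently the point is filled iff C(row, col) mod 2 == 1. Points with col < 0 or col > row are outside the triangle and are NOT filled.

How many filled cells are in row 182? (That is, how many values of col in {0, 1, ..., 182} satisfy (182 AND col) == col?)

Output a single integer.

Answer: 32

Derivation:
182 in binary = 10110110
popcount(182) = number of 1-bits in 10110110 = 5
A col c satisfies (182 AND c) == c iff every set bit of c is also set in 182; each of the 5 set bits of 182 can independently be on or off in c.
count = 2^5 = 32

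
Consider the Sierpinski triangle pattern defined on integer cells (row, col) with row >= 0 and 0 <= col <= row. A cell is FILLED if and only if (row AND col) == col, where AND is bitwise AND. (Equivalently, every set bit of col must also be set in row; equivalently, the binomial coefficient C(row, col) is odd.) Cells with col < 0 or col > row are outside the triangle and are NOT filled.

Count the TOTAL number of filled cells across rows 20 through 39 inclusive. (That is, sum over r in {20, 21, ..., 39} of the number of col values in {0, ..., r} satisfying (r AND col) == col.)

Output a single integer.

r20=10100 pc2: +4 =4
r21=10101 pc3: +8 =12
r22=10110 pc3: +8 =20
r23=10111 pc4: +16 =36
r24=11000 pc2: +4 =40
r25=11001 pc3: +8 =48
r26=11010 pc3: +8 =56
r27=11011 pc4: +16 =72
r28=11100 pc3: +8 =80
r29=11101 pc4: +16 =96
r30=11110 pc4: +16 =112
r31=11111 pc5: +32 =144
r32=100000 pc1: +2 =146
r33=100001 pc2: +4 =150
r34=100010 pc2: +4 =154
r35=100011 pc3: +8 =162
r36=100100 pc2: +4 =166
r37=100101 pc3: +8 =174
r38=100110 pc3: +8 =182
r39=100111 pc4: +16 =198

Answer: 198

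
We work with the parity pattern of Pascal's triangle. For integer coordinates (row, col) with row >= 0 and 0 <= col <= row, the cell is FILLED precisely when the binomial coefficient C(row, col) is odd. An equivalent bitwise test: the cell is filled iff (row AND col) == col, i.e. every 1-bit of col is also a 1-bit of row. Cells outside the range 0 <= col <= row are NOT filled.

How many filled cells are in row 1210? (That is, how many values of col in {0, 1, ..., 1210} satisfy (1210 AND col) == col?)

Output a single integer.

Answer: 64

Derivation:
1210 in binary = 10010111010
popcount(1210) = number of 1-bits in 10010111010 = 6
A col c satisfies (1210 AND c) == c iff every set bit of c is also set in 1210; each of the 6 set bits of 1210 can independently be on or off in c.
count = 2^6 = 64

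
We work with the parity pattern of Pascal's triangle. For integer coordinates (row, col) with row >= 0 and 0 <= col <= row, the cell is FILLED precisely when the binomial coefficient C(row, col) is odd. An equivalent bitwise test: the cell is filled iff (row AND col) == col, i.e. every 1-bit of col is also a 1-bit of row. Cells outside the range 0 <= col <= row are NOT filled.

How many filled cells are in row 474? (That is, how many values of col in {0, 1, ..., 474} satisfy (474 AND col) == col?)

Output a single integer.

Answer: 64

Derivation:
474 in binary = 111011010
popcount(474) = number of 1-bits in 111011010 = 6
A col c satisfies (474 AND c) == c iff every set bit of c is also set in 474; each of the 6 set bits of 474 can independently be on or off in c.
count = 2^6 = 64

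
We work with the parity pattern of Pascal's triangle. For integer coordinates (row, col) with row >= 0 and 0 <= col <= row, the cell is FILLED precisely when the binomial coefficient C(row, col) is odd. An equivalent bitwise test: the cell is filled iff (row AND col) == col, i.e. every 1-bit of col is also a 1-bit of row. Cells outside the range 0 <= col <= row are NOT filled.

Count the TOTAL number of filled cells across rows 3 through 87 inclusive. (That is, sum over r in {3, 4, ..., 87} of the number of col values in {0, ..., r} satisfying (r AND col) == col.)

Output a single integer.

r3=11 pc2: +4 =4
r4=100 pc1: +2 =6
r5=101 pc2: +4 =10
r6=110 pc2: +4 =14
r7=111 pc3: +8 =22
r8=1000 pc1: +2 =24
r9=1001 pc2: +4 =28
r10=1010 pc2: +4 =32
r11=1011 pc3: +8 =40
r12=1100 pc2: +4 =44
r13=1101 pc3: +8 =52
r14=1110 pc3: +8 =60
r15=1111 pc4: +16 =76
r16=10000 pc1: +2 =78
r17=10001 pc2: +4 =82
r18=10010 pc2: +4 =86
r19=10011 pc3: +8 =94
r20=10100 pc2: +4 =98
r21=10101 pc3: +8 =106
r22=10110 pc3: +8 =114
r23=10111 pc4: +16 =130
r24=11000 pc2: +4 =134
r25=11001 pc3: +8 =142
r26=11010 pc3: +8 =150
r27=11011 pc4: +16 =166
r28=11100 pc3: +8 =174
r29=11101 pc4: +16 =190
r30=11110 pc4: +16 =206
r31=11111 pc5: +32 =238
r32=100000 pc1: +2 =240
r33=100001 pc2: +4 =244
r34=100010 pc2: +4 =248
r35=100011 pc3: +8 =256
r36=100100 pc2: +4 =260
r37=100101 pc3: +8 =268
r38=100110 pc3: +8 =276
r39=100111 pc4: +16 =292
r40=101000 pc2: +4 =296
r41=101001 pc3: +8 =304
r42=101010 pc3: +8 =312
r43=101011 pc4: +16 =328
r44=101100 pc3: +8 =336
r45=101101 pc4: +16 =352
r46=101110 pc4: +16 =368
r47=101111 pc5: +32 =400
r48=110000 pc2: +4 =404
r49=110001 pc3: +8 =412
r50=110010 pc3: +8 =420
r51=110011 pc4: +16 =436
r52=110100 pc3: +8 =444
r53=110101 pc4: +16 =460
r54=110110 pc4: +16 =476
r55=110111 pc5: +32 =508
r56=111000 pc3: +8 =516
r57=111001 pc4: +16 =532
r58=111010 pc4: +16 =548
r59=111011 pc5: +32 =580
r60=111100 pc4: +16 =596
r61=111101 pc5: +32 =628
r62=111110 pc5: +32 =660
r63=111111 pc6: +64 =724
r64=1000000 pc1: +2 =726
r65=1000001 pc2: +4 =730
r66=1000010 pc2: +4 =734
r67=1000011 pc3: +8 =742
r68=1000100 pc2: +4 =746
r69=1000101 pc3: +8 =754
r70=1000110 pc3: +8 =762
r71=1000111 pc4: +16 =778
r72=1001000 pc2: +4 =782
r73=1001001 pc3: +8 =790
r74=1001010 pc3: +8 =798
r75=1001011 pc4: +16 =814
r76=1001100 pc3: +8 =822
r77=1001101 pc4: +16 =838
r78=1001110 pc4: +16 =854
r79=1001111 pc5: +32 =886
r80=1010000 pc2: +4 =890
r81=1010001 pc3: +8 =898
r82=1010010 pc3: +8 =906
r83=1010011 pc4: +16 =922
r84=1010100 pc3: +8 =930
r85=1010101 pc4: +16 =946
r86=1010110 pc4: +16 =962
r87=1010111 pc5: +32 =994

Answer: 994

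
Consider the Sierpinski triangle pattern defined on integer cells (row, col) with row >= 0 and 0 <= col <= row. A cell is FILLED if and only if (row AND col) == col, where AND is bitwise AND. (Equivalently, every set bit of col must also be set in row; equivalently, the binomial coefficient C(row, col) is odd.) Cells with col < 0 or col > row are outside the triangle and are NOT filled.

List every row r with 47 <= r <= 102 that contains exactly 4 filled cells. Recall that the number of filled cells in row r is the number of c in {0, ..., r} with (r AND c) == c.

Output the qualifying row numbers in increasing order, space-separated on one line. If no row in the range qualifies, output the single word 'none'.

Answer: 48 65 66 68 72 80 96

Derivation:
Row r has 2^popcount(r) filled cells, so we need popcount(r) = log2(4) = 2.
Scan r = 47..102 and keep those with exactly 2 one-bits:
r=47=101111 popcount=5 -> skip
r=48=110000 popcount=2 -> KEEP
r=49=110001 popcount=3 -> skip
r=50=110010 popcount=3 -> skip
r=51=110011 popcount=4 -> skip
r=52=110100 popcount=3 -> skip
r=53=110101 popcount=4 -> skip
r=54=110110 popcount=4 -> skip
r=55=110111 popcount=5 -> skip
r=56=111000 popcount=3 -> skip
r=57=111001 popcount=4 -> skip
r=58=111010 popcount=4 -> skip
r=59=111011 popcount=5 -> skip
r=60=111100 popcount=4 -> skip
r=61=111101 popcount=5 -> skip
r=62=111110 popcount=5 -> skip
r=63=111111 popcount=6 -> skip
r=64=1000000 popcount=1 -> skip
r=65=1000001 popcount=2 -> KEEP
r=66=1000010 popcount=2 -> KEEP
r=67=1000011 popcount=3 -> skip
r=68=1000100 popcount=2 -> KEEP
r=69=1000101 popcount=3 -> skip
r=70=1000110 popcount=3 -> skip
r=71=1000111 popcount=4 -> skip
r=72=1001000 popcount=2 -> KEEP
r=73=1001001 popcount=3 -> skip
r=74=1001010 popcount=3 -> skip
r=75=1001011 popcount=4 -> skip
r=76=1001100 popcount=3 -> skip
r=77=1001101 popcount=4 -> skip
r=78=1001110 popcount=4 -> skip
r=79=1001111 popcount=5 -> skip
r=80=1010000 popcount=2 -> KEEP
r=81=1010001 popcount=3 -> skip
r=82=1010010 popcount=3 -> skip
r=83=1010011 popcount=4 -> skip
r=84=1010100 popcount=3 -> skip
r=85=1010101 popcount=4 -> skip
r=86=1010110 popcount=4 -> skip
r=87=1010111 popcount=5 -> skip
r=88=1011000 popcount=3 -> skip
r=89=1011001 popcount=4 -> skip
r=90=1011010 popcount=4 -> skip
r=91=1011011 popcount=5 -> skip
r=92=1011100 popcount=4 -> skip
r=93=1011101 popcount=5 -> skip
r=94=1011110 popcount=5 -> skip
r=95=1011111 popcount=6 -> skip
r=96=1100000 popcount=2 -> KEEP
r=97=1100001 popcount=3 -> skip
r=98=1100010 popcount=3 -> skip
r=99=1100011 popcount=4 -> skip
r=100=1100100 popcount=3 -> skip
r=101=1100101 popcount=4 -> skip
r=102=1100110 popcount=4 -> skip
Kept rows: 48 65 66 68 72 80 96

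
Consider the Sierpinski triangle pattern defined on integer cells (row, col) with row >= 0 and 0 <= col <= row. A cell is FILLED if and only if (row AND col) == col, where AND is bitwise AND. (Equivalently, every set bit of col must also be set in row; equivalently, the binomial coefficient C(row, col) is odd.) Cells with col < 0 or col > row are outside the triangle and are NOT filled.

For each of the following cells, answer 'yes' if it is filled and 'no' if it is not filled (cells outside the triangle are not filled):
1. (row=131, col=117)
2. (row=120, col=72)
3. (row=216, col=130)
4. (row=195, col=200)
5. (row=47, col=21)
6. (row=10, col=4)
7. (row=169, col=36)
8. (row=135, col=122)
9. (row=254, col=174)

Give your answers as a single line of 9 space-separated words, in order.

(131,117): row=0b10000011, col=0b1110101, row AND col = 0b1 = 1; 1 != 117 -> empty
(120,72): row=0b1111000, col=0b1001000, row AND col = 0b1001000 = 72; 72 == 72 -> filled
(216,130): row=0b11011000, col=0b10000010, row AND col = 0b10000000 = 128; 128 != 130 -> empty
(195,200): col outside [0, 195] -> not filled
(47,21): row=0b101111, col=0b10101, row AND col = 0b101 = 5; 5 != 21 -> empty
(10,4): row=0b1010, col=0b100, row AND col = 0b0 = 0; 0 != 4 -> empty
(169,36): row=0b10101001, col=0b100100, row AND col = 0b100000 = 32; 32 != 36 -> empty
(135,122): row=0b10000111, col=0b1111010, row AND col = 0b10 = 2; 2 != 122 -> empty
(254,174): row=0b11111110, col=0b10101110, row AND col = 0b10101110 = 174; 174 == 174 -> filled

Answer: no yes no no no no no no yes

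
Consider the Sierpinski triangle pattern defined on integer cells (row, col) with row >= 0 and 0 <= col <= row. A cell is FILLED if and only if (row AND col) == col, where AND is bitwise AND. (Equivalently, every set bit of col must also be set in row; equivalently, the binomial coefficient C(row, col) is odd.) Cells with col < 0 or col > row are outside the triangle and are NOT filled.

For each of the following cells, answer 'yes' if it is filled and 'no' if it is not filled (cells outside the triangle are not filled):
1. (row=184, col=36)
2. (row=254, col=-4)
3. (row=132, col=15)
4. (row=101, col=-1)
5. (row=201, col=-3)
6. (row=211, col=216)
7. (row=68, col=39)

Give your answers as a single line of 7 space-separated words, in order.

(184,36): row=0b10111000, col=0b100100, row AND col = 0b100000 = 32; 32 != 36 -> empty
(254,-4): col outside [0, 254] -> not filled
(132,15): row=0b10000100, col=0b1111, row AND col = 0b100 = 4; 4 != 15 -> empty
(101,-1): col outside [0, 101] -> not filled
(201,-3): col outside [0, 201] -> not filled
(211,216): col outside [0, 211] -> not filled
(68,39): row=0b1000100, col=0b100111, row AND col = 0b100 = 4; 4 != 39 -> empty

Answer: no no no no no no no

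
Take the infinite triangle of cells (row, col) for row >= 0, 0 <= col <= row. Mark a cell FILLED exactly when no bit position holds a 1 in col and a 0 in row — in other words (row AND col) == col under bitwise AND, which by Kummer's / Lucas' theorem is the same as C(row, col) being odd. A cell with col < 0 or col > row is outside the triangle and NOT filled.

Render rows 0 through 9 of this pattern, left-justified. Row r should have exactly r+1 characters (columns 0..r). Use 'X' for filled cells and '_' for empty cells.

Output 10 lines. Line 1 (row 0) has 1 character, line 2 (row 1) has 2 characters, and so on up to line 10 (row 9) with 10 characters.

r0=0: X
r1=1: XX
r2=10: X_X
r3=11: XXXX
r4=100: X___X
r5=101: XX__XX
r6=110: X_X_X_X
r7=111: XXXXXXXX
r8=1000: X_______X
r9=1001: XX______XX

Answer: X
XX
X_X
XXXX
X___X
XX__XX
X_X_X_X
XXXXXXXX
X_______X
XX______XX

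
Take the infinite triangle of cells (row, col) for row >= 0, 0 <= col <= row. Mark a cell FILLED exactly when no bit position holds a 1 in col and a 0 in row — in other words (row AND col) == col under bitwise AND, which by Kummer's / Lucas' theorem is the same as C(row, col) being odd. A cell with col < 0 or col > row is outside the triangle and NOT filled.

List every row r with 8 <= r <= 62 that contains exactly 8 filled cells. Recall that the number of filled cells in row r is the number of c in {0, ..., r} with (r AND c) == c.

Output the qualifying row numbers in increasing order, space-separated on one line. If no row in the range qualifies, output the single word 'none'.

Answer: 11 13 14 19 21 22 25 26 28 35 37 38 41 42 44 49 50 52 56

Derivation:
Row r has 2^popcount(r) filled cells, so we need popcount(r) = log2(8) = 3.
Scan r = 8..62 and keep those with exactly 3 one-bits:
r=8=1000 popcount=1 -> skip
r=9=1001 popcount=2 -> skip
r=10=1010 popcount=2 -> skip
r=11=1011 popcount=3 -> KEEP
r=12=1100 popcount=2 -> skip
r=13=1101 popcount=3 -> KEEP
r=14=1110 popcount=3 -> KEEP
r=15=1111 popcount=4 -> skip
r=16=10000 popcount=1 -> skip
r=17=10001 popcount=2 -> skip
r=18=10010 popcount=2 -> skip
r=19=10011 popcount=3 -> KEEP
r=20=10100 popcount=2 -> skip
r=21=10101 popcount=3 -> KEEP
r=22=10110 popcount=3 -> KEEP
r=23=10111 popcount=4 -> skip
r=24=11000 popcount=2 -> skip
r=25=11001 popcount=3 -> KEEP
r=26=11010 popcount=3 -> KEEP
r=27=11011 popcount=4 -> skip
r=28=11100 popcount=3 -> KEEP
r=29=11101 popcount=4 -> skip
r=30=11110 popcount=4 -> skip
r=31=11111 popcount=5 -> skip
r=32=100000 popcount=1 -> skip
r=33=100001 popcount=2 -> skip
r=34=100010 popcount=2 -> skip
r=35=100011 popcount=3 -> KEEP
r=36=100100 popcount=2 -> skip
r=37=100101 popcount=3 -> KEEP
r=38=100110 popcount=3 -> KEEP
r=39=100111 popcount=4 -> skip
r=40=101000 popcount=2 -> skip
r=41=101001 popcount=3 -> KEEP
r=42=101010 popcount=3 -> KEEP
r=43=101011 popcount=4 -> skip
r=44=101100 popcount=3 -> KEEP
r=45=101101 popcount=4 -> skip
r=46=101110 popcount=4 -> skip
r=47=101111 popcount=5 -> skip
r=48=110000 popcount=2 -> skip
r=49=110001 popcount=3 -> KEEP
r=50=110010 popcount=3 -> KEEP
r=51=110011 popcount=4 -> skip
r=52=110100 popcount=3 -> KEEP
r=53=110101 popcount=4 -> skip
r=54=110110 popcount=4 -> skip
r=55=110111 popcount=5 -> skip
r=56=111000 popcount=3 -> KEEP
r=57=111001 popcount=4 -> skip
r=58=111010 popcount=4 -> skip
r=59=111011 popcount=5 -> skip
r=60=111100 popcount=4 -> skip
r=61=111101 popcount=5 -> skip
r=62=111110 popcount=5 -> skip
Kept rows: 11 13 14 19 21 22 25 26 28 35 37 38 41 42 44 49 50 52 56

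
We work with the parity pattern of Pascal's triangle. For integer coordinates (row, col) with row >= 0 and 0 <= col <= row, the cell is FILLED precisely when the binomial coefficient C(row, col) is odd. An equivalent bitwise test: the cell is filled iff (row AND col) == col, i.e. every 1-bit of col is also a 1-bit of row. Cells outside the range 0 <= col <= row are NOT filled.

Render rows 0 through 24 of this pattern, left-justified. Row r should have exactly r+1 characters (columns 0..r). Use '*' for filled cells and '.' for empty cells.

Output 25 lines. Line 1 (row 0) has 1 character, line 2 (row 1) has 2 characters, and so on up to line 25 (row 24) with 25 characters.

r0=0: *
r1=1: **
r2=10: *.*
r3=11: ****
r4=100: *...*
r5=101: **..**
r6=110: *.*.*.*
r7=111: ********
r8=1000: *.......*
r9=1001: **......**
r10=1010: *.*.....*.*
r11=1011: ****....****
r12=1100: *...*...*...*
r13=1101: **..**..**..**
r14=1110: *.*.*.*.*.*.*.*
r15=1111: ****************
r16=10000: *...............*
r17=10001: **..............**
r18=10010: *.*.............*.*
r19=10011: ****............****
r20=10100: *...*...........*...*
r21=10101: **..**..........**..**
r22=10110: *.*.*.*.........*.*.*.*
r23=10111: ********........********
r24=11000: *.......*.......*.......*

Answer: *
**
*.*
****
*...*
**..**
*.*.*.*
********
*.......*
**......**
*.*.....*.*
****....****
*...*...*...*
**..**..**..**
*.*.*.*.*.*.*.*
****************
*...............*
**..............**
*.*.............*.*
****............****
*...*...........*...*
**..**..........**..**
*.*.*.*.........*.*.*.*
********........********
*.......*.......*.......*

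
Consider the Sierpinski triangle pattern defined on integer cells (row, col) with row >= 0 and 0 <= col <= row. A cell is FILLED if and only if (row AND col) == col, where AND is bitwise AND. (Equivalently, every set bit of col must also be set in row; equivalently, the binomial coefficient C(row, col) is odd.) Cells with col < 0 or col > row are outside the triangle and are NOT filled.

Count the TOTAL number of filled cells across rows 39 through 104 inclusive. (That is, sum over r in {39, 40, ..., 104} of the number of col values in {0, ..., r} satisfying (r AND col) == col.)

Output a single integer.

Answer: 1050

Derivation:
r39=100111 pc4: +16 =16
r40=101000 pc2: +4 =20
r41=101001 pc3: +8 =28
r42=101010 pc3: +8 =36
r43=101011 pc4: +16 =52
r44=101100 pc3: +8 =60
r45=101101 pc4: +16 =76
r46=101110 pc4: +16 =92
r47=101111 pc5: +32 =124
r48=110000 pc2: +4 =128
r49=110001 pc3: +8 =136
r50=110010 pc3: +8 =144
r51=110011 pc4: +16 =160
r52=110100 pc3: +8 =168
r53=110101 pc4: +16 =184
r54=110110 pc4: +16 =200
r55=110111 pc5: +32 =232
r56=111000 pc3: +8 =240
r57=111001 pc4: +16 =256
r58=111010 pc4: +16 =272
r59=111011 pc5: +32 =304
r60=111100 pc4: +16 =320
r61=111101 pc5: +32 =352
r62=111110 pc5: +32 =384
r63=111111 pc6: +64 =448
r64=1000000 pc1: +2 =450
r65=1000001 pc2: +4 =454
r66=1000010 pc2: +4 =458
r67=1000011 pc3: +8 =466
r68=1000100 pc2: +4 =470
r69=1000101 pc3: +8 =478
r70=1000110 pc3: +8 =486
r71=1000111 pc4: +16 =502
r72=1001000 pc2: +4 =506
r73=1001001 pc3: +8 =514
r74=1001010 pc3: +8 =522
r75=1001011 pc4: +16 =538
r76=1001100 pc3: +8 =546
r77=1001101 pc4: +16 =562
r78=1001110 pc4: +16 =578
r79=1001111 pc5: +32 =610
r80=1010000 pc2: +4 =614
r81=1010001 pc3: +8 =622
r82=1010010 pc3: +8 =630
r83=1010011 pc4: +16 =646
r84=1010100 pc3: +8 =654
r85=1010101 pc4: +16 =670
r86=1010110 pc4: +16 =686
r87=1010111 pc5: +32 =718
r88=1011000 pc3: +8 =726
r89=1011001 pc4: +16 =742
r90=1011010 pc4: +16 =758
r91=1011011 pc5: +32 =790
r92=1011100 pc4: +16 =806
r93=1011101 pc5: +32 =838
r94=1011110 pc5: +32 =870
r95=1011111 pc6: +64 =934
r96=1100000 pc2: +4 =938
r97=1100001 pc3: +8 =946
r98=1100010 pc3: +8 =954
r99=1100011 pc4: +16 =970
r100=1100100 pc3: +8 =978
r101=1100101 pc4: +16 =994
r102=1100110 pc4: +16 =1010
r103=1100111 pc5: +32 =1042
r104=1101000 pc3: +8 =1050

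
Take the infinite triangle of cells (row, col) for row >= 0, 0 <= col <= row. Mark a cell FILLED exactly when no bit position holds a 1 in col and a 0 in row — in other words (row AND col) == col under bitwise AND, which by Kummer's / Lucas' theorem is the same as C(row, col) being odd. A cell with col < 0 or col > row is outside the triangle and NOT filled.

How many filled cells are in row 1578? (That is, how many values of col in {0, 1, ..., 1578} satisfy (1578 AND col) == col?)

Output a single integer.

1578 in binary = 11000101010
popcount(1578) = number of 1-bits in 11000101010 = 5
A col c satisfies (1578 AND c) == c iff every set bit of c is also set in 1578; each of the 5 set bits of 1578 can independently be on or off in c.
count = 2^5 = 32

Answer: 32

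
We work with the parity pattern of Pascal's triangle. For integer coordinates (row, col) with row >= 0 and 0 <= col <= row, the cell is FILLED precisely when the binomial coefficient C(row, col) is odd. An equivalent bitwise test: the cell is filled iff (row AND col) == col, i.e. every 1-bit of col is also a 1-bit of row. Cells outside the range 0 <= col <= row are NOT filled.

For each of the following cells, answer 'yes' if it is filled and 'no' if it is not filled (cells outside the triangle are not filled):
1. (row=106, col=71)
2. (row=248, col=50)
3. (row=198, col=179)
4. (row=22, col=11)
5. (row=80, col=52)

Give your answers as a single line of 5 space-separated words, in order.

(106,71): row=0b1101010, col=0b1000111, row AND col = 0b1000010 = 66; 66 != 71 -> empty
(248,50): row=0b11111000, col=0b110010, row AND col = 0b110000 = 48; 48 != 50 -> empty
(198,179): row=0b11000110, col=0b10110011, row AND col = 0b10000010 = 130; 130 != 179 -> empty
(22,11): row=0b10110, col=0b1011, row AND col = 0b10 = 2; 2 != 11 -> empty
(80,52): row=0b1010000, col=0b110100, row AND col = 0b10000 = 16; 16 != 52 -> empty

Answer: no no no no no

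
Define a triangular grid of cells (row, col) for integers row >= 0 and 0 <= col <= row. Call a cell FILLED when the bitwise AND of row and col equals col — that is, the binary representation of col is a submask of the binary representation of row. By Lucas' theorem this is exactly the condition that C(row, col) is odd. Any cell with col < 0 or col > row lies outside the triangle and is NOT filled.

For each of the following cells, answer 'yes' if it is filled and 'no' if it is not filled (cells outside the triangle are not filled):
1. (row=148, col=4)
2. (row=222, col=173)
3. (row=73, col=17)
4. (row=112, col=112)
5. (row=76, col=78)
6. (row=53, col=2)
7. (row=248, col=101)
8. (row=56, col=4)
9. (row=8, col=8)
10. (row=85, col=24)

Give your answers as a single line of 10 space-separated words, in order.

Answer: yes no no yes no no no no yes no

Derivation:
(148,4): row=0b10010100, col=0b100, row AND col = 0b100 = 4; 4 == 4 -> filled
(222,173): row=0b11011110, col=0b10101101, row AND col = 0b10001100 = 140; 140 != 173 -> empty
(73,17): row=0b1001001, col=0b10001, row AND col = 0b1 = 1; 1 != 17 -> empty
(112,112): row=0b1110000, col=0b1110000, row AND col = 0b1110000 = 112; 112 == 112 -> filled
(76,78): col outside [0, 76] -> not filled
(53,2): row=0b110101, col=0b10, row AND col = 0b0 = 0; 0 != 2 -> empty
(248,101): row=0b11111000, col=0b1100101, row AND col = 0b1100000 = 96; 96 != 101 -> empty
(56,4): row=0b111000, col=0b100, row AND col = 0b0 = 0; 0 != 4 -> empty
(8,8): row=0b1000, col=0b1000, row AND col = 0b1000 = 8; 8 == 8 -> filled
(85,24): row=0b1010101, col=0b11000, row AND col = 0b10000 = 16; 16 != 24 -> empty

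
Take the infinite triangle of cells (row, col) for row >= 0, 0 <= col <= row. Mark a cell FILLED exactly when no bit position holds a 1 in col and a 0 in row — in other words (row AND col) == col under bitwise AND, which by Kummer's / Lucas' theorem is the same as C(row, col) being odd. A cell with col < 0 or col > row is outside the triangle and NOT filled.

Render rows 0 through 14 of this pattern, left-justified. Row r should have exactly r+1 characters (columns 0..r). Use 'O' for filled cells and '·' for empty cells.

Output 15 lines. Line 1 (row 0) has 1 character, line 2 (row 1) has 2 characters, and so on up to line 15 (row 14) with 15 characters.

r0=0: O
r1=1: OO
r2=10: O·O
r3=11: OOOO
r4=100: O···O
r5=101: OO··OO
r6=110: O·O·O·O
r7=111: OOOOOOOO
r8=1000: O·······O
r9=1001: OO······OO
r10=1010: O·O·····O·O
r11=1011: OOOO····OOOO
r12=1100: O···O···O···O
r13=1101: OO··OO··OO··OO
r14=1110: O·O·O·O·O·O·O·O

Answer: O
OO
O·O
OOOO
O···O
OO··OO
O·O·O·O
OOOOOOOO
O·······O
OO······OO
O·O·····O·O
OOOO····OOOO
O···O···O···O
OO··OO··OO··OO
O·O·O·O·O·O·O·O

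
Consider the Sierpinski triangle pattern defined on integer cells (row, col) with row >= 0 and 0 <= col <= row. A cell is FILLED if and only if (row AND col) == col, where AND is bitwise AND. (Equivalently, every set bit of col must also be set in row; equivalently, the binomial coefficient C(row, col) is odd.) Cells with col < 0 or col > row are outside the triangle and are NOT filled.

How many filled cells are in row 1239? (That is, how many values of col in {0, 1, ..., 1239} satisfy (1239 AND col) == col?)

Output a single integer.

1239 in binary = 10011010111
popcount(1239) = number of 1-bits in 10011010111 = 7
A col c satisfies (1239 AND c) == c iff every set bit of c is also set in 1239; each of the 7 set bits of 1239 can independently be on or off in c.
count = 2^7 = 128

Answer: 128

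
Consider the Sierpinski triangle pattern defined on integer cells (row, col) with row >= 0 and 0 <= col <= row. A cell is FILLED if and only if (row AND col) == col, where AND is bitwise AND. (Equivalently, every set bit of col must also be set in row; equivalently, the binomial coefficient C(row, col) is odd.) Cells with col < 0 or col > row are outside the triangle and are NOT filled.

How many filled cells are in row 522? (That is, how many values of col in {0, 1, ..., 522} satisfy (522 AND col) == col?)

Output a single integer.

522 in binary = 1000001010
popcount(522) = number of 1-bits in 1000001010 = 3
A col c satisfies (522 AND c) == c iff every set bit of c is also set in 522; each of the 3 set bits of 522 can independently be on or off in c.
count = 2^3 = 8

Answer: 8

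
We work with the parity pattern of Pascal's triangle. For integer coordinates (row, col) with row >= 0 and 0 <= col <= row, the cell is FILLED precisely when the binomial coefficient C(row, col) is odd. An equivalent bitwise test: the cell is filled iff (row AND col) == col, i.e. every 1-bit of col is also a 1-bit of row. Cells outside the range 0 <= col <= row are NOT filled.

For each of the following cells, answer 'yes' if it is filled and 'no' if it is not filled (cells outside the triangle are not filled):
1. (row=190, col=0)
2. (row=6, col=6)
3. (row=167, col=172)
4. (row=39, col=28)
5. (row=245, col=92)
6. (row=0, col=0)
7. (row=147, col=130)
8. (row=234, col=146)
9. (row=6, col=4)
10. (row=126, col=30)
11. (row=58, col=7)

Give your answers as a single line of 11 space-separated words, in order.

(190,0): row=0b10111110, col=0b0, row AND col = 0b0 = 0; 0 == 0 -> filled
(6,6): row=0b110, col=0b110, row AND col = 0b110 = 6; 6 == 6 -> filled
(167,172): col outside [0, 167] -> not filled
(39,28): row=0b100111, col=0b11100, row AND col = 0b100 = 4; 4 != 28 -> empty
(245,92): row=0b11110101, col=0b1011100, row AND col = 0b1010100 = 84; 84 != 92 -> empty
(0,0): row=0b0, col=0b0, row AND col = 0b0 = 0; 0 == 0 -> filled
(147,130): row=0b10010011, col=0b10000010, row AND col = 0b10000010 = 130; 130 == 130 -> filled
(234,146): row=0b11101010, col=0b10010010, row AND col = 0b10000010 = 130; 130 != 146 -> empty
(6,4): row=0b110, col=0b100, row AND col = 0b100 = 4; 4 == 4 -> filled
(126,30): row=0b1111110, col=0b11110, row AND col = 0b11110 = 30; 30 == 30 -> filled
(58,7): row=0b111010, col=0b111, row AND col = 0b10 = 2; 2 != 7 -> empty

Answer: yes yes no no no yes yes no yes yes no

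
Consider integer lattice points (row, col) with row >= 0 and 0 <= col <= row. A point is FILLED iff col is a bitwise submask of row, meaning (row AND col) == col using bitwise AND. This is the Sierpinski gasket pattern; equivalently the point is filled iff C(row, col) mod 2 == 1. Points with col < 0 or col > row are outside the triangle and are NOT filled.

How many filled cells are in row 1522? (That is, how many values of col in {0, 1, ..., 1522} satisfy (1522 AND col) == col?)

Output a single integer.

Answer: 128

Derivation:
1522 in binary = 10111110010
popcount(1522) = number of 1-bits in 10111110010 = 7
A col c satisfies (1522 AND c) == c iff every set bit of c is also set in 1522; each of the 7 set bits of 1522 can independently be on or off in c.
count = 2^7 = 128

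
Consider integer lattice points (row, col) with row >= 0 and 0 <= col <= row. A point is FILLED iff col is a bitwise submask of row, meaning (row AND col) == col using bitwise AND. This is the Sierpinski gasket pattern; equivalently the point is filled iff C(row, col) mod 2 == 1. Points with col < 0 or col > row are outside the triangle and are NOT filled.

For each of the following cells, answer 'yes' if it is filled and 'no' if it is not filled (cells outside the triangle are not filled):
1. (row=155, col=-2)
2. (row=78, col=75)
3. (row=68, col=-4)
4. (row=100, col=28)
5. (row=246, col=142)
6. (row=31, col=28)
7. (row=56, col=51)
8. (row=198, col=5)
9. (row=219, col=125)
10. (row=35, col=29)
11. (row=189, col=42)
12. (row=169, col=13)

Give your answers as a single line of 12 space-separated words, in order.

(155,-2): col outside [0, 155] -> not filled
(78,75): row=0b1001110, col=0b1001011, row AND col = 0b1001010 = 74; 74 != 75 -> empty
(68,-4): col outside [0, 68] -> not filled
(100,28): row=0b1100100, col=0b11100, row AND col = 0b100 = 4; 4 != 28 -> empty
(246,142): row=0b11110110, col=0b10001110, row AND col = 0b10000110 = 134; 134 != 142 -> empty
(31,28): row=0b11111, col=0b11100, row AND col = 0b11100 = 28; 28 == 28 -> filled
(56,51): row=0b111000, col=0b110011, row AND col = 0b110000 = 48; 48 != 51 -> empty
(198,5): row=0b11000110, col=0b101, row AND col = 0b100 = 4; 4 != 5 -> empty
(219,125): row=0b11011011, col=0b1111101, row AND col = 0b1011001 = 89; 89 != 125 -> empty
(35,29): row=0b100011, col=0b11101, row AND col = 0b1 = 1; 1 != 29 -> empty
(189,42): row=0b10111101, col=0b101010, row AND col = 0b101000 = 40; 40 != 42 -> empty
(169,13): row=0b10101001, col=0b1101, row AND col = 0b1001 = 9; 9 != 13 -> empty

Answer: no no no no no yes no no no no no no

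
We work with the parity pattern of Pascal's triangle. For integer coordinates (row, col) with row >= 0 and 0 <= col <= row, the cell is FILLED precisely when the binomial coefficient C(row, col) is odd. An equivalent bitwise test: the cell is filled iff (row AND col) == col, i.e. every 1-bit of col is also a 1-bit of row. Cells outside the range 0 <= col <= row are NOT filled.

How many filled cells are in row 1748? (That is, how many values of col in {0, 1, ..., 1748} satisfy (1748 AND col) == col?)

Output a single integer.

1748 in binary = 11011010100
popcount(1748) = number of 1-bits in 11011010100 = 6
A col c satisfies (1748 AND c) == c iff every set bit of c is also set in 1748; each of the 6 set bits of 1748 can independently be on or off in c.
count = 2^6 = 64

Answer: 64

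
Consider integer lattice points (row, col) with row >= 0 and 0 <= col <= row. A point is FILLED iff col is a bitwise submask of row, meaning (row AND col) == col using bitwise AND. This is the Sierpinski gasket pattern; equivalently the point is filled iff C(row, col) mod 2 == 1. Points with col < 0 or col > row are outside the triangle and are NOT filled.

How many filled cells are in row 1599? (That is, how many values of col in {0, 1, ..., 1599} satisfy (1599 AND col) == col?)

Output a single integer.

1599 in binary = 11000111111
popcount(1599) = number of 1-bits in 11000111111 = 8
A col c satisfies (1599 AND c) == c iff every set bit of c is also set in 1599; each of the 8 set bits of 1599 can independently be on or off in c.
count = 2^8 = 256

Answer: 256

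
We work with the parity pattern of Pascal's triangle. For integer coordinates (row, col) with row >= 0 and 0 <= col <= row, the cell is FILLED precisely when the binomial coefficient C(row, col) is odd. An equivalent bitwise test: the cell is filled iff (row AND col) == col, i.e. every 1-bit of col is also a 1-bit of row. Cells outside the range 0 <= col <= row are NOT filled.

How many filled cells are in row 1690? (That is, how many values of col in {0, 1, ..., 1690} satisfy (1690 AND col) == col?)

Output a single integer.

1690 in binary = 11010011010
popcount(1690) = number of 1-bits in 11010011010 = 6
A col c satisfies (1690 AND c) == c iff every set bit of c is also set in 1690; each of the 6 set bits of 1690 can independently be on or off in c.
count = 2^6 = 64

Answer: 64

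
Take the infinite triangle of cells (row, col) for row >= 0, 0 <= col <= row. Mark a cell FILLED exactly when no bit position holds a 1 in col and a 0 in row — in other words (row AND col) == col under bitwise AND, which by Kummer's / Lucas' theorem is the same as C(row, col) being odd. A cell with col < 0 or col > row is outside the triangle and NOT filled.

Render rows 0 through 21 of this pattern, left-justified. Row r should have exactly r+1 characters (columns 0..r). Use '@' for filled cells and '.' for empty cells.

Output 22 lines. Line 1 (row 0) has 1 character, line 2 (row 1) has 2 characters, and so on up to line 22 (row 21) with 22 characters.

r0=0: @
r1=1: @@
r2=10: @.@
r3=11: @@@@
r4=100: @...@
r5=101: @@..@@
r6=110: @.@.@.@
r7=111: @@@@@@@@
r8=1000: @.......@
r9=1001: @@......@@
r10=1010: @.@.....@.@
r11=1011: @@@@....@@@@
r12=1100: @...@...@...@
r13=1101: @@..@@..@@..@@
r14=1110: @.@.@.@.@.@.@.@
r15=1111: @@@@@@@@@@@@@@@@
r16=10000: @...............@
r17=10001: @@..............@@
r18=10010: @.@.............@.@
r19=10011: @@@@............@@@@
r20=10100: @...@...........@...@
r21=10101: @@..@@..........@@..@@

Answer: @
@@
@.@
@@@@
@...@
@@..@@
@.@.@.@
@@@@@@@@
@.......@
@@......@@
@.@.....@.@
@@@@....@@@@
@...@...@...@
@@..@@..@@..@@
@.@.@.@.@.@.@.@
@@@@@@@@@@@@@@@@
@...............@
@@..............@@
@.@.............@.@
@@@@............@@@@
@...@...........@...@
@@..@@..........@@..@@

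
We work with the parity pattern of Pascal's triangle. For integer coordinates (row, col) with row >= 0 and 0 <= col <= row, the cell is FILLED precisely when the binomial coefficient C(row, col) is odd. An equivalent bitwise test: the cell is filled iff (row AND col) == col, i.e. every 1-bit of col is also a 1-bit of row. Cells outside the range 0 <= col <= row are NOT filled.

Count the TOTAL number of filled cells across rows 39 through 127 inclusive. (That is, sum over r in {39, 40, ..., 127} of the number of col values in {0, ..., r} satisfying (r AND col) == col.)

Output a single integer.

Answer: 1906

Derivation:
r39=100111 pc4: +16 =16
r40=101000 pc2: +4 =20
r41=101001 pc3: +8 =28
r42=101010 pc3: +8 =36
r43=101011 pc4: +16 =52
r44=101100 pc3: +8 =60
r45=101101 pc4: +16 =76
r46=101110 pc4: +16 =92
r47=101111 pc5: +32 =124
r48=110000 pc2: +4 =128
r49=110001 pc3: +8 =136
r50=110010 pc3: +8 =144
r51=110011 pc4: +16 =160
r52=110100 pc3: +8 =168
r53=110101 pc4: +16 =184
r54=110110 pc4: +16 =200
r55=110111 pc5: +32 =232
r56=111000 pc3: +8 =240
r57=111001 pc4: +16 =256
r58=111010 pc4: +16 =272
r59=111011 pc5: +32 =304
r60=111100 pc4: +16 =320
r61=111101 pc5: +32 =352
r62=111110 pc5: +32 =384
r63=111111 pc6: +64 =448
r64=1000000 pc1: +2 =450
r65=1000001 pc2: +4 =454
r66=1000010 pc2: +4 =458
r67=1000011 pc3: +8 =466
r68=1000100 pc2: +4 =470
r69=1000101 pc3: +8 =478
r70=1000110 pc3: +8 =486
r71=1000111 pc4: +16 =502
r72=1001000 pc2: +4 =506
r73=1001001 pc3: +8 =514
r74=1001010 pc3: +8 =522
r75=1001011 pc4: +16 =538
r76=1001100 pc3: +8 =546
r77=1001101 pc4: +16 =562
r78=1001110 pc4: +16 =578
r79=1001111 pc5: +32 =610
r80=1010000 pc2: +4 =614
r81=1010001 pc3: +8 =622
r82=1010010 pc3: +8 =630
r83=1010011 pc4: +16 =646
r84=1010100 pc3: +8 =654
r85=1010101 pc4: +16 =670
r86=1010110 pc4: +16 =686
r87=1010111 pc5: +32 =718
r88=1011000 pc3: +8 =726
r89=1011001 pc4: +16 =742
r90=1011010 pc4: +16 =758
r91=1011011 pc5: +32 =790
r92=1011100 pc4: +16 =806
r93=1011101 pc5: +32 =838
r94=1011110 pc5: +32 =870
r95=1011111 pc6: +64 =934
r96=1100000 pc2: +4 =938
r97=1100001 pc3: +8 =946
r98=1100010 pc3: +8 =954
r99=1100011 pc4: +16 =970
r100=1100100 pc3: +8 =978
r101=1100101 pc4: +16 =994
r102=1100110 pc4: +16 =1010
r103=1100111 pc5: +32 =1042
r104=1101000 pc3: +8 =1050
r105=1101001 pc4: +16 =1066
r106=1101010 pc4: +16 =1082
r107=1101011 pc5: +32 =1114
r108=1101100 pc4: +16 =1130
r109=1101101 pc5: +32 =1162
r110=1101110 pc5: +32 =1194
r111=1101111 pc6: +64 =1258
r112=1110000 pc3: +8 =1266
r113=1110001 pc4: +16 =1282
r114=1110010 pc4: +16 =1298
r115=1110011 pc5: +32 =1330
r116=1110100 pc4: +16 =1346
r117=1110101 pc5: +32 =1378
r118=1110110 pc5: +32 =1410
r119=1110111 pc6: +64 =1474
r120=1111000 pc4: +16 =1490
r121=1111001 pc5: +32 =1522
r122=1111010 pc5: +32 =1554
r123=1111011 pc6: +64 =1618
r124=1111100 pc5: +32 =1650
r125=1111101 pc6: +64 =1714
r126=1111110 pc6: +64 =1778
r127=1111111 pc7: +128 =1906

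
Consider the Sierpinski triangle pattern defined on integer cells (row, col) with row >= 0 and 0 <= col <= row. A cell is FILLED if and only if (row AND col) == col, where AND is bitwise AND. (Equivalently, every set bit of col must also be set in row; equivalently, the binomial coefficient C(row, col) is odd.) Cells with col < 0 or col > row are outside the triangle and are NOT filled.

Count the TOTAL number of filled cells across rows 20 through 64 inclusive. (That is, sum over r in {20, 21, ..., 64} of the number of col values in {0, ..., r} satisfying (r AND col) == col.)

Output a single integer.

Answer: 632

Derivation:
r20=10100 pc2: +4 =4
r21=10101 pc3: +8 =12
r22=10110 pc3: +8 =20
r23=10111 pc4: +16 =36
r24=11000 pc2: +4 =40
r25=11001 pc3: +8 =48
r26=11010 pc3: +8 =56
r27=11011 pc4: +16 =72
r28=11100 pc3: +8 =80
r29=11101 pc4: +16 =96
r30=11110 pc4: +16 =112
r31=11111 pc5: +32 =144
r32=100000 pc1: +2 =146
r33=100001 pc2: +4 =150
r34=100010 pc2: +4 =154
r35=100011 pc3: +8 =162
r36=100100 pc2: +4 =166
r37=100101 pc3: +8 =174
r38=100110 pc3: +8 =182
r39=100111 pc4: +16 =198
r40=101000 pc2: +4 =202
r41=101001 pc3: +8 =210
r42=101010 pc3: +8 =218
r43=101011 pc4: +16 =234
r44=101100 pc3: +8 =242
r45=101101 pc4: +16 =258
r46=101110 pc4: +16 =274
r47=101111 pc5: +32 =306
r48=110000 pc2: +4 =310
r49=110001 pc3: +8 =318
r50=110010 pc3: +8 =326
r51=110011 pc4: +16 =342
r52=110100 pc3: +8 =350
r53=110101 pc4: +16 =366
r54=110110 pc4: +16 =382
r55=110111 pc5: +32 =414
r56=111000 pc3: +8 =422
r57=111001 pc4: +16 =438
r58=111010 pc4: +16 =454
r59=111011 pc5: +32 =486
r60=111100 pc4: +16 =502
r61=111101 pc5: +32 =534
r62=111110 pc5: +32 =566
r63=111111 pc6: +64 =630
r64=1000000 pc1: +2 =632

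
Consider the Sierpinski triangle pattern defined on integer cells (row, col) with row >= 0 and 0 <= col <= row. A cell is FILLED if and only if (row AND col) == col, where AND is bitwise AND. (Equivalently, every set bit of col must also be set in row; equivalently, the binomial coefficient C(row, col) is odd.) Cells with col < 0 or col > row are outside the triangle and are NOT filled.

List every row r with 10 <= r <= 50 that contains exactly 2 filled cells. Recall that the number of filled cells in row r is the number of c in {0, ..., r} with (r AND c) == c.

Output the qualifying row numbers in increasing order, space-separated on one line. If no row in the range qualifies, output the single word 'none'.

Answer: 16 32

Derivation:
Row r has 2^popcount(r) filled cells, so we need popcount(r) = log2(2) = 1.
Scan r = 10..50 and keep those with exactly 1 one-bits:
r=10=1010 popcount=2 -> skip
r=11=1011 popcount=3 -> skip
r=12=1100 popcount=2 -> skip
r=13=1101 popcount=3 -> skip
r=14=1110 popcount=3 -> skip
r=15=1111 popcount=4 -> skip
r=16=10000 popcount=1 -> KEEP
r=17=10001 popcount=2 -> skip
r=18=10010 popcount=2 -> skip
r=19=10011 popcount=3 -> skip
r=20=10100 popcount=2 -> skip
r=21=10101 popcount=3 -> skip
r=22=10110 popcount=3 -> skip
r=23=10111 popcount=4 -> skip
r=24=11000 popcount=2 -> skip
r=25=11001 popcount=3 -> skip
r=26=11010 popcount=3 -> skip
r=27=11011 popcount=4 -> skip
r=28=11100 popcount=3 -> skip
r=29=11101 popcount=4 -> skip
r=30=11110 popcount=4 -> skip
r=31=11111 popcount=5 -> skip
r=32=100000 popcount=1 -> KEEP
r=33=100001 popcount=2 -> skip
r=34=100010 popcount=2 -> skip
r=35=100011 popcount=3 -> skip
r=36=100100 popcount=2 -> skip
r=37=100101 popcount=3 -> skip
r=38=100110 popcount=3 -> skip
r=39=100111 popcount=4 -> skip
r=40=101000 popcount=2 -> skip
r=41=101001 popcount=3 -> skip
r=42=101010 popcount=3 -> skip
r=43=101011 popcount=4 -> skip
r=44=101100 popcount=3 -> skip
r=45=101101 popcount=4 -> skip
r=46=101110 popcount=4 -> skip
r=47=101111 popcount=5 -> skip
r=48=110000 popcount=2 -> skip
r=49=110001 popcount=3 -> skip
r=50=110010 popcount=3 -> skip
Kept rows: 16 32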